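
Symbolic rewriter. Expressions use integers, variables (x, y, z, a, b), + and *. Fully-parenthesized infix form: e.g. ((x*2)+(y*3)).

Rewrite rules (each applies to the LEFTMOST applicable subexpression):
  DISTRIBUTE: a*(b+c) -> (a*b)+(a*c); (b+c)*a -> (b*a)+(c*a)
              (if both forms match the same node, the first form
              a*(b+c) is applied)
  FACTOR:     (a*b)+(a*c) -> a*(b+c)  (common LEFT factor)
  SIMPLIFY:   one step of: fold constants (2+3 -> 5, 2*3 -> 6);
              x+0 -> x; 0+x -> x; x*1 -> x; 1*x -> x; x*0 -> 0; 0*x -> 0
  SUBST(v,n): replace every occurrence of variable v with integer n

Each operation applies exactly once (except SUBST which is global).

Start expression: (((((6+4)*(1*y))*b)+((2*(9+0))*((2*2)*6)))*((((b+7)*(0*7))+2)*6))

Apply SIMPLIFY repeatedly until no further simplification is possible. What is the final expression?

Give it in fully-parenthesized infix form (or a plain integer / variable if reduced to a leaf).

Start: (((((6+4)*(1*y))*b)+((2*(9+0))*((2*2)*6)))*((((b+7)*(0*7))+2)*6))
Step 1: at LLLL: (6+4) -> 10; overall: (((((6+4)*(1*y))*b)+((2*(9+0))*((2*2)*6)))*((((b+7)*(0*7))+2)*6)) -> ((((10*(1*y))*b)+((2*(9+0))*((2*2)*6)))*((((b+7)*(0*7))+2)*6))
Step 2: at LLLR: (1*y) -> y; overall: ((((10*(1*y))*b)+((2*(9+0))*((2*2)*6)))*((((b+7)*(0*7))+2)*6)) -> ((((10*y)*b)+((2*(9+0))*((2*2)*6)))*((((b+7)*(0*7))+2)*6))
Step 3: at LRLR: (9+0) -> 9; overall: ((((10*y)*b)+((2*(9+0))*((2*2)*6)))*((((b+7)*(0*7))+2)*6)) -> ((((10*y)*b)+((2*9)*((2*2)*6)))*((((b+7)*(0*7))+2)*6))
Step 4: at LRL: (2*9) -> 18; overall: ((((10*y)*b)+((2*9)*((2*2)*6)))*((((b+7)*(0*7))+2)*6)) -> ((((10*y)*b)+(18*((2*2)*6)))*((((b+7)*(0*7))+2)*6))
Step 5: at LRRL: (2*2) -> 4; overall: ((((10*y)*b)+(18*((2*2)*6)))*((((b+7)*(0*7))+2)*6)) -> ((((10*y)*b)+(18*(4*6)))*((((b+7)*(0*7))+2)*6))
Step 6: at LRR: (4*6) -> 24; overall: ((((10*y)*b)+(18*(4*6)))*((((b+7)*(0*7))+2)*6)) -> ((((10*y)*b)+(18*24))*((((b+7)*(0*7))+2)*6))
Step 7: at LR: (18*24) -> 432; overall: ((((10*y)*b)+(18*24))*((((b+7)*(0*7))+2)*6)) -> ((((10*y)*b)+432)*((((b+7)*(0*7))+2)*6))
Step 8: at RLLR: (0*7) -> 0; overall: ((((10*y)*b)+432)*((((b+7)*(0*7))+2)*6)) -> ((((10*y)*b)+432)*((((b+7)*0)+2)*6))
Step 9: at RLL: ((b+7)*0) -> 0; overall: ((((10*y)*b)+432)*((((b+7)*0)+2)*6)) -> ((((10*y)*b)+432)*((0+2)*6))
Step 10: at RL: (0+2) -> 2; overall: ((((10*y)*b)+432)*((0+2)*6)) -> ((((10*y)*b)+432)*(2*6))
Step 11: at R: (2*6) -> 12; overall: ((((10*y)*b)+432)*(2*6)) -> ((((10*y)*b)+432)*12)
Fixed point: ((((10*y)*b)+432)*12)

Answer: ((((10*y)*b)+432)*12)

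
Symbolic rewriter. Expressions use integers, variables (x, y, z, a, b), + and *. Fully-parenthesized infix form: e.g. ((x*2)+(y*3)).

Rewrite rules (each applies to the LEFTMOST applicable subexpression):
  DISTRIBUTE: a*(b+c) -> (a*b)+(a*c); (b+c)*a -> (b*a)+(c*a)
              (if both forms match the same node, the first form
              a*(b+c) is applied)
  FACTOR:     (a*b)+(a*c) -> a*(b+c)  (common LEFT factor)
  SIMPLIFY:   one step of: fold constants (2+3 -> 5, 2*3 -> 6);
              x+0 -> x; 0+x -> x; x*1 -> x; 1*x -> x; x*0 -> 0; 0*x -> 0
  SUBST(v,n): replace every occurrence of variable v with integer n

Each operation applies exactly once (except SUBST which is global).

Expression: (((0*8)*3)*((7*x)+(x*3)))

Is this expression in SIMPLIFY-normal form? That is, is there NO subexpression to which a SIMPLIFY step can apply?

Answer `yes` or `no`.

Expression: (((0*8)*3)*((7*x)+(x*3)))
Scanning for simplifiable subexpressions (pre-order)...
  at root: (((0*8)*3)*((7*x)+(x*3))) (not simplifiable)
  at L: ((0*8)*3) (not simplifiable)
  at LL: (0*8) (SIMPLIFIABLE)
  at R: ((7*x)+(x*3)) (not simplifiable)
  at RL: (7*x) (not simplifiable)
  at RR: (x*3) (not simplifiable)
Found simplifiable subexpr at path LL: (0*8)
One SIMPLIFY step would give: ((0*3)*((7*x)+(x*3)))
-> NOT in normal form.

Answer: no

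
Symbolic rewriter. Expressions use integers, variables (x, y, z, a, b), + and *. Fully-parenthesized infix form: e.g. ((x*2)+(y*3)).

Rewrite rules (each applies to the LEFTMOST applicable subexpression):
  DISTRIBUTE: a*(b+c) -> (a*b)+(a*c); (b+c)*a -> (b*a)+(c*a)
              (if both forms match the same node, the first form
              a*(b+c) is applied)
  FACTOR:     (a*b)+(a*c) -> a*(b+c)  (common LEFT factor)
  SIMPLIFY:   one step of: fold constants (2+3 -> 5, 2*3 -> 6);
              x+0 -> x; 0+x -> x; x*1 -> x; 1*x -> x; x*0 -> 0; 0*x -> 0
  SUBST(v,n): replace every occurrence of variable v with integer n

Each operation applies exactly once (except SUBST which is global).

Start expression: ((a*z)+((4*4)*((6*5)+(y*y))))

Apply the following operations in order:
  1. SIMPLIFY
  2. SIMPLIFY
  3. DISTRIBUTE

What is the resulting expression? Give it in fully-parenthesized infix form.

Answer: ((a*z)+((16*30)+(16*(y*y))))

Derivation:
Start: ((a*z)+((4*4)*((6*5)+(y*y))))
Apply SIMPLIFY at RL (target: (4*4)): ((a*z)+((4*4)*((6*5)+(y*y)))) -> ((a*z)+(16*((6*5)+(y*y))))
Apply SIMPLIFY at RRL (target: (6*5)): ((a*z)+(16*((6*5)+(y*y)))) -> ((a*z)+(16*(30+(y*y))))
Apply DISTRIBUTE at R (target: (16*(30+(y*y)))): ((a*z)+(16*(30+(y*y)))) -> ((a*z)+((16*30)+(16*(y*y))))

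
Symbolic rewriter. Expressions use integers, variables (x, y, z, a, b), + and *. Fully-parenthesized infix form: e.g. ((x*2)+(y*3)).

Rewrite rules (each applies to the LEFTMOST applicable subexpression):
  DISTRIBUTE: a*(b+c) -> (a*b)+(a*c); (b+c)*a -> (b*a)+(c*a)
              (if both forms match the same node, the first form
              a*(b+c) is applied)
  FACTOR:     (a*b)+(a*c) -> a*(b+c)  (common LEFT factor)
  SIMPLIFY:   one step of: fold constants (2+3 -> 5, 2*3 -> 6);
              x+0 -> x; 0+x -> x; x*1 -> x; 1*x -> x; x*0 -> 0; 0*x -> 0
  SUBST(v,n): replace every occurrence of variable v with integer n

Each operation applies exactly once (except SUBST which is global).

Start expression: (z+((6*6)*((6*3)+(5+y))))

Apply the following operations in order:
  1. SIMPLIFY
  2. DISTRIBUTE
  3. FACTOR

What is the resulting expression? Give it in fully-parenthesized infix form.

Answer: (z+(36*((6*3)+(5+y))))

Derivation:
Start: (z+((6*6)*((6*3)+(5+y))))
Apply SIMPLIFY at RL (target: (6*6)): (z+((6*6)*((6*3)+(5+y)))) -> (z+(36*((6*3)+(5+y))))
Apply DISTRIBUTE at R (target: (36*((6*3)+(5+y)))): (z+(36*((6*3)+(5+y)))) -> (z+((36*(6*3))+(36*(5+y))))
Apply FACTOR at R (target: ((36*(6*3))+(36*(5+y)))): (z+((36*(6*3))+(36*(5+y)))) -> (z+(36*((6*3)+(5+y))))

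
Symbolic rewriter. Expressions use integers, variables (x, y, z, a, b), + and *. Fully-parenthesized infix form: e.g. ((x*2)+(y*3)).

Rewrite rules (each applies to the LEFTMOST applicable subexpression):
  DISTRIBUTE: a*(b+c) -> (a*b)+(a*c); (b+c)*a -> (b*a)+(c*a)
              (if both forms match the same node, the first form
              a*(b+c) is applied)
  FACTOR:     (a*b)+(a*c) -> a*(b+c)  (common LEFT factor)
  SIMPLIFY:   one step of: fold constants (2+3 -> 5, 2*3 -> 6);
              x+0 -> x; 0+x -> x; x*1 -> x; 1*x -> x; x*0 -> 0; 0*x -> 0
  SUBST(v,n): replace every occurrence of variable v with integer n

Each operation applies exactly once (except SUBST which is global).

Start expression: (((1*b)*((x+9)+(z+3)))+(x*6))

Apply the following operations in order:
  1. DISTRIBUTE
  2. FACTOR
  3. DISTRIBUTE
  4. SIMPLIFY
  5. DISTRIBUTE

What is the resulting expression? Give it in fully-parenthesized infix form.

Start: (((1*b)*((x+9)+(z+3)))+(x*6))
Apply DISTRIBUTE at L (target: ((1*b)*((x+9)+(z+3)))): (((1*b)*((x+9)+(z+3)))+(x*6)) -> ((((1*b)*(x+9))+((1*b)*(z+3)))+(x*6))
Apply FACTOR at L (target: (((1*b)*(x+9))+((1*b)*(z+3)))): ((((1*b)*(x+9))+((1*b)*(z+3)))+(x*6)) -> (((1*b)*((x+9)+(z+3)))+(x*6))
Apply DISTRIBUTE at L (target: ((1*b)*((x+9)+(z+3)))): (((1*b)*((x+9)+(z+3)))+(x*6)) -> ((((1*b)*(x+9))+((1*b)*(z+3)))+(x*6))
Apply SIMPLIFY at LLL (target: (1*b)): ((((1*b)*(x+9))+((1*b)*(z+3)))+(x*6)) -> (((b*(x+9))+((1*b)*(z+3)))+(x*6))
Apply DISTRIBUTE at LL (target: (b*(x+9))): (((b*(x+9))+((1*b)*(z+3)))+(x*6)) -> ((((b*x)+(b*9))+((1*b)*(z+3)))+(x*6))

Answer: ((((b*x)+(b*9))+((1*b)*(z+3)))+(x*6))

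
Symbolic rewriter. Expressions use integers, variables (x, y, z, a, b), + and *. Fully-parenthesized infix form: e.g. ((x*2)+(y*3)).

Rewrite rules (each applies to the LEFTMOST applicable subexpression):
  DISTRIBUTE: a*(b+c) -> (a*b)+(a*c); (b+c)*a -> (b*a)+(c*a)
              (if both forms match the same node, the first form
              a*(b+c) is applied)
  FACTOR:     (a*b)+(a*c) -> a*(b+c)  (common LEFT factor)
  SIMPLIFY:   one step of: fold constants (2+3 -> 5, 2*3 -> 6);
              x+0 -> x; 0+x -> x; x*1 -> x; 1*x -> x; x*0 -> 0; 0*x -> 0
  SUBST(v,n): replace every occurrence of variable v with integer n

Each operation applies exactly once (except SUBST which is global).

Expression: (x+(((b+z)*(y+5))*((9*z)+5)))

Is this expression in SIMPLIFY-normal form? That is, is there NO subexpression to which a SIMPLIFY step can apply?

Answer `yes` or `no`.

Expression: (x+(((b+z)*(y+5))*((9*z)+5)))
Scanning for simplifiable subexpressions (pre-order)...
  at root: (x+(((b+z)*(y+5))*((9*z)+5))) (not simplifiable)
  at R: (((b+z)*(y+5))*((9*z)+5)) (not simplifiable)
  at RL: ((b+z)*(y+5)) (not simplifiable)
  at RLL: (b+z) (not simplifiable)
  at RLR: (y+5) (not simplifiable)
  at RR: ((9*z)+5) (not simplifiable)
  at RRL: (9*z) (not simplifiable)
Result: no simplifiable subexpression found -> normal form.

Answer: yes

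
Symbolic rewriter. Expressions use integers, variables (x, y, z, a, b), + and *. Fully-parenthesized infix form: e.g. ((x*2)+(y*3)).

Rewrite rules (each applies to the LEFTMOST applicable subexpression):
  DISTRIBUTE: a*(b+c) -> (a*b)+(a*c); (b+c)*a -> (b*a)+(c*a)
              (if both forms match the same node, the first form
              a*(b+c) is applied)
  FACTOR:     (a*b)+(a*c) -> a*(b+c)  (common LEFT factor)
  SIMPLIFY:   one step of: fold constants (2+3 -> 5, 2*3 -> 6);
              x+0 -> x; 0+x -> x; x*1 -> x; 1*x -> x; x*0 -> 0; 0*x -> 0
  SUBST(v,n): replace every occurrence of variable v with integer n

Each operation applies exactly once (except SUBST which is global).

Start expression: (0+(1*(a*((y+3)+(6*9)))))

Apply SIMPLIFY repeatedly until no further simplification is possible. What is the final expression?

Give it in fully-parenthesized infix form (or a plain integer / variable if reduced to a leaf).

Answer: (a*((y+3)+54))

Derivation:
Start: (0+(1*(a*((y+3)+(6*9)))))
Step 1: at root: (0+(1*(a*((y+3)+(6*9))))) -> (1*(a*((y+3)+(6*9)))); overall: (0+(1*(a*((y+3)+(6*9))))) -> (1*(a*((y+3)+(6*9))))
Step 2: at root: (1*(a*((y+3)+(6*9)))) -> (a*((y+3)+(6*9))); overall: (1*(a*((y+3)+(6*9)))) -> (a*((y+3)+(6*9)))
Step 3: at RR: (6*9) -> 54; overall: (a*((y+3)+(6*9))) -> (a*((y+3)+54))
Fixed point: (a*((y+3)+54))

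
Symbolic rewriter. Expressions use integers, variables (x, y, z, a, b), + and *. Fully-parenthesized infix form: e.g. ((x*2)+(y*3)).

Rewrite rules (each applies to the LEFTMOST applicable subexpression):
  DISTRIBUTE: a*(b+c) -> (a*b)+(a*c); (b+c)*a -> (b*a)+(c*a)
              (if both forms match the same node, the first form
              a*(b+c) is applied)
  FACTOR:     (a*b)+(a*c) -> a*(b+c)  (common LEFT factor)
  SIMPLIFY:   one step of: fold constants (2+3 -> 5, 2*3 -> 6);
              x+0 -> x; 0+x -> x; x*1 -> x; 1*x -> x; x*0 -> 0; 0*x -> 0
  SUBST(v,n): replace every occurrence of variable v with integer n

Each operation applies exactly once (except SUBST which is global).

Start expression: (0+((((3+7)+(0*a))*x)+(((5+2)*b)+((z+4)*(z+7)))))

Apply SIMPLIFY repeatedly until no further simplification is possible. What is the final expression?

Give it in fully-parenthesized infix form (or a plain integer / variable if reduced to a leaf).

Answer: ((10*x)+((7*b)+((z+4)*(z+7))))

Derivation:
Start: (0+((((3+7)+(0*a))*x)+(((5+2)*b)+((z+4)*(z+7)))))
Step 1: at root: (0+((((3+7)+(0*a))*x)+(((5+2)*b)+((z+4)*(z+7))))) -> ((((3+7)+(0*a))*x)+(((5+2)*b)+((z+4)*(z+7)))); overall: (0+((((3+7)+(0*a))*x)+(((5+2)*b)+((z+4)*(z+7))))) -> ((((3+7)+(0*a))*x)+(((5+2)*b)+((z+4)*(z+7))))
Step 2: at LLL: (3+7) -> 10; overall: ((((3+7)+(0*a))*x)+(((5+2)*b)+((z+4)*(z+7)))) -> (((10+(0*a))*x)+(((5+2)*b)+((z+4)*(z+7))))
Step 3: at LLR: (0*a) -> 0; overall: (((10+(0*a))*x)+(((5+2)*b)+((z+4)*(z+7)))) -> (((10+0)*x)+(((5+2)*b)+((z+4)*(z+7))))
Step 4: at LL: (10+0) -> 10; overall: (((10+0)*x)+(((5+2)*b)+((z+4)*(z+7)))) -> ((10*x)+(((5+2)*b)+((z+4)*(z+7))))
Step 5: at RLL: (5+2) -> 7; overall: ((10*x)+(((5+2)*b)+((z+4)*(z+7)))) -> ((10*x)+((7*b)+((z+4)*(z+7))))
Fixed point: ((10*x)+((7*b)+((z+4)*(z+7))))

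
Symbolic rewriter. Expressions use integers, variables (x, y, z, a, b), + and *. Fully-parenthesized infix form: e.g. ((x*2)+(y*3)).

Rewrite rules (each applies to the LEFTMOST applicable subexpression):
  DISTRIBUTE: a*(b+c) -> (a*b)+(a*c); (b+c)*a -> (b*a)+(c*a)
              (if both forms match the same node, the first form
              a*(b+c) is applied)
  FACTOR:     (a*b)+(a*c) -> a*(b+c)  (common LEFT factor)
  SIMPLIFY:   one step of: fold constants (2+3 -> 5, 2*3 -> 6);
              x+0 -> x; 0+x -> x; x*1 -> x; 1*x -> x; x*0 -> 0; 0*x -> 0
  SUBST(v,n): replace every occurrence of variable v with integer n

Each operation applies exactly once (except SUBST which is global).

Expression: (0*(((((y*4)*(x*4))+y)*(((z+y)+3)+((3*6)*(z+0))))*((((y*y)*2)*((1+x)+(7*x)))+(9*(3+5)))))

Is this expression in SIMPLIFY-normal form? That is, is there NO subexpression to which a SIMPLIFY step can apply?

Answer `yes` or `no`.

Expression: (0*(((((y*4)*(x*4))+y)*(((z+y)+3)+((3*6)*(z+0))))*((((y*y)*2)*((1+x)+(7*x)))+(9*(3+5)))))
Scanning for simplifiable subexpressions (pre-order)...
  at root: (0*(((((y*4)*(x*4))+y)*(((z+y)+3)+((3*6)*(z+0))))*((((y*y)*2)*((1+x)+(7*x)))+(9*(3+5))))) (SIMPLIFIABLE)
  at R: (((((y*4)*(x*4))+y)*(((z+y)+3)+((3*6)*(z+0))))*((((y*y)*2)*((1+x)+(7*x)))+(9*(3+5)))) (not simplifiable)
  at RL: ((((y*4)*(x*4))+y)*(((z+y)+3)+((3*6)*(z+0)))) (not simplifiable)
  at RLL: (((y*4)*(x*4))+y) (not simplifiable)
  at RLLL: ((y*4)*(x*4)) (not simplifiable)
  at RLLLL: (y*4) (not simplifiable)
  at RLLLR: (x*4) (not simplifiable)
  at RLR: (((z+y)+3)+((3*6)*(z+0))) (not simplifiable)
  at RLRL: ((z+y)+3) (not simplifiable)
  at RLRLL: (z+y) (not simplifiable)
  at RLRR: ((3*6)*(z+0)) (not simplifiable)
  at RLRRL: (3*6) (SIMPLIFIABLE)
  at RLRRR: (z+0) (SIMPLIFIABLE)
  at RR: ((((y*y)*2)*((1+x)+(7*x)))+(9*(3+5))) (not simplifiable)
  at RRL: (((y*y)*2)*((1+x)+(7*x))) (not simplifiable)
  at RRLL: ((y*y)*2) (not simplifiable)
  at RRLLL: (y*y) (not simplifiable)
  at RRLR: ((1+x)+(7*x)) (not simplifiable)
  at RRLRL: (1+x) (not simplifiable)
  at RRLRR: (7*x) (not simplifiable)
  at RRR: (9*(3+5)) (not simplifiable)
  at RRRR: (3+5) (SIMPLIFIABLE)
Found simplifiable subexpr at path root: (0*(((((y*4)*(x*4))+y)*(((z+y)+3)+((3*6)*(z+0))))*((((y*y)*2)*((1+x)+(7*x)))+(9*(3+5)))))
One SIMPLIFY step would give: 0
-> NOT in normal form.

Answer: no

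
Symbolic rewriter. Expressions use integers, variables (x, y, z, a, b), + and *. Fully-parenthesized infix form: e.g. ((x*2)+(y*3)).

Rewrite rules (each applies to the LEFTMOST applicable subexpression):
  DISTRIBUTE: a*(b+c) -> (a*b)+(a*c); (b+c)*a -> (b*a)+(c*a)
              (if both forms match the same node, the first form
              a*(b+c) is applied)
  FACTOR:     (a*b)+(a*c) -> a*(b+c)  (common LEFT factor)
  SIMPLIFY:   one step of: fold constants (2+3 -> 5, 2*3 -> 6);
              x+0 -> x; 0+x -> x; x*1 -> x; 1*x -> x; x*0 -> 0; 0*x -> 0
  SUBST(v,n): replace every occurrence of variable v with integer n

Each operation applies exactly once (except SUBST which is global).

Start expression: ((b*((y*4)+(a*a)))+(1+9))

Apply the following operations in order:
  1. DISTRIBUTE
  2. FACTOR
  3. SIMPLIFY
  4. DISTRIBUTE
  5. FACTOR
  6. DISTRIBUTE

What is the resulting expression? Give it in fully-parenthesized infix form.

Start: ((b*((y*4)+(a*a)))+(1+9))
Apply DISTRIBUTE at L (target: (b*((y*4)+(a*a)))): ((b*((y*4)+(a*a)))+(1+9)) -> (((b*(y*4))+(b*(a*a)))+(1+9))
Apply FACTOR at L (target: ((b*(y*4))+(b*(a*a)))): (((b*(y*4))+(b*(a*a)))+(1+9)) -> ((b*((y*4)+(a*a)))+(1+9))
Apply SIMPLIFY at R (target: (1+9)): ((b*((y*4)+(a*a)))+(1+9)) -> ((b*((y*4)+(a*a)))+10)
Apply DISTRIBUTE at L (target: (b*((y*4)+(a*a)))): ((b*((y*4)+(a*a)))+10) -> (((b*(y*4))+(b*(a*a)))+10)
Apply FACTOR at L (target: ((b*(y*4))+(b*(a*a)))): (((b*(y*4))+(b*(a*a)))+10) -> ((b*((y*4)+(a*a)))+10)
Apply DISTRIBUTE at L (target: (b*((y*4)+(a*a)))): ((b*((y*4)+(a*a)))+10) -> (((b*(y*4))+(b*(a*a)))+10)

Answer: (((b*(y*4))+(b*(a*a)))+10)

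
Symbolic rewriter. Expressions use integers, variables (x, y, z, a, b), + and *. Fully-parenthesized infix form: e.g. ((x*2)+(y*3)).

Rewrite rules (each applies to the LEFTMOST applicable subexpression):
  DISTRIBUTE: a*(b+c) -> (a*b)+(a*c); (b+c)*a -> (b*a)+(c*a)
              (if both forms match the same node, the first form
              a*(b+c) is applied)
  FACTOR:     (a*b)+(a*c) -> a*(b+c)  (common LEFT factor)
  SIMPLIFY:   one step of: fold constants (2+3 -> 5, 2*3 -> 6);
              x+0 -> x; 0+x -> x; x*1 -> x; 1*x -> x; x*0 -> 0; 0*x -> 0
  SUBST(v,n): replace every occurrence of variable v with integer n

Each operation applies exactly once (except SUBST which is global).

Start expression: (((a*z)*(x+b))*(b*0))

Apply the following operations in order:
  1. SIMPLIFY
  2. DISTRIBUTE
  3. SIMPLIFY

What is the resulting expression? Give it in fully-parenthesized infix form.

Start: (((a*z)*(x+b))*(b*0))
Apply SIMPLIFY at R (target: (b*0)): (((a*z)*(x+b))*(b*0)) -> (((a*z)*(x+b))*0)
Apply DISTRIBUTE at L (target: ((a*z)*(x+b))): (((a*z)*(x+b))*0) -> ((((a*z)*x)+((a*z)*b))*0)
Apply SIMPLIFY at root (target: ((((a*z)*x)+((a*z)*b))*0)): ((((a*z)*x)+((a*z)*b))*0) -> 0

Answer: 0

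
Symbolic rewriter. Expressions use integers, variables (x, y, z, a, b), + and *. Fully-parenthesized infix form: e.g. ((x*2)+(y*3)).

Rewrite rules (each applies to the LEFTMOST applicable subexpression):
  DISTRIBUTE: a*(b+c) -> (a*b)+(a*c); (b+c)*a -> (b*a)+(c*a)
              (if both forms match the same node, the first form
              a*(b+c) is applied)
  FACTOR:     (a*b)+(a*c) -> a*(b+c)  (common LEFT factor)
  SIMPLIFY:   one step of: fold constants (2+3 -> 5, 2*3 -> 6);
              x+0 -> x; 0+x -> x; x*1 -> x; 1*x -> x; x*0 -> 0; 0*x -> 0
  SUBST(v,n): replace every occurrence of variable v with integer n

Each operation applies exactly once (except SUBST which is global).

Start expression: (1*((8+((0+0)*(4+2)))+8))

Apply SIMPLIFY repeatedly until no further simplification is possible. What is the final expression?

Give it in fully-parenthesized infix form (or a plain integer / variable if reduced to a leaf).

Answer: 16

Derivation:
Start: (1*((8+((0+0)*(4+2)))+8))
Step 1: at root: (1*((8+((0+0)*(4+2)))+8)) -> ((8+((0+0)*(4+2)))+8); overall: (1*((8+((0+0)*(4+2)))+8)) -> ((8+((0+0)*(4+2)))+8)
Step 2: at LRL: (0+0) -> 0; overall: ((8+((0+0)*(4+2)))+8) -> ((8+(0*(4+2)))+8)
Step 3: at LR: (0*(4+2)) -> 0; overall: ((8+(0*(4+2)))+8) -> ((8+0)+8)
Step 4: at L: (8+0) -> 8; overall: ((8+0)+8) -> (8+8)
Step 5: at root: (8+8) -> 16; overall: (8+8) -> 16
Fixed point: 16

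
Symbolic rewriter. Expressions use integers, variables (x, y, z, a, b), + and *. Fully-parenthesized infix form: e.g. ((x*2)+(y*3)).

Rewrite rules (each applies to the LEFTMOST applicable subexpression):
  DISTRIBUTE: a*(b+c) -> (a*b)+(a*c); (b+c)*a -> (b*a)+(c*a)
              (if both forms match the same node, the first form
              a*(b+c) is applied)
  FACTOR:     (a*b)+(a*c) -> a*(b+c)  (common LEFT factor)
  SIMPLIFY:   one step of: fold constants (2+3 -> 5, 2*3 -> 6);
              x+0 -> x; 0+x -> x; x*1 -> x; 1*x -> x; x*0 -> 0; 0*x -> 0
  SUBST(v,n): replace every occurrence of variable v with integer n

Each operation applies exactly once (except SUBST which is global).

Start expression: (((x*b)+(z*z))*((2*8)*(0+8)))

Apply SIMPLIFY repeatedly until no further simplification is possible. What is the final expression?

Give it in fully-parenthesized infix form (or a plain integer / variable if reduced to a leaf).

Start: (((x*b)+(z*z))*((2*8)*(0+8)))
Step 1: at RL: (2*8) -> 16; overall: (((x*b)+(z*z))*((2*8)*(0+8))) -> (((x*b)+(z*z))*(16*(0+8)))
Step 2: at RR: (0+8) -> 8; overall: (((x*b)+(z*z))*(16*(0+8))) -> (((x*b)+(z*z))*(16*8))
Step 3: at R: (16*8) -> 128; overall: (((x*b)+(z*z))*(16*8)) -> (((x*b)+(z*z))*128)
Fixed point: (((x*b)+(z*z))*128)

Answer: (((x*b)+(z*z))*128)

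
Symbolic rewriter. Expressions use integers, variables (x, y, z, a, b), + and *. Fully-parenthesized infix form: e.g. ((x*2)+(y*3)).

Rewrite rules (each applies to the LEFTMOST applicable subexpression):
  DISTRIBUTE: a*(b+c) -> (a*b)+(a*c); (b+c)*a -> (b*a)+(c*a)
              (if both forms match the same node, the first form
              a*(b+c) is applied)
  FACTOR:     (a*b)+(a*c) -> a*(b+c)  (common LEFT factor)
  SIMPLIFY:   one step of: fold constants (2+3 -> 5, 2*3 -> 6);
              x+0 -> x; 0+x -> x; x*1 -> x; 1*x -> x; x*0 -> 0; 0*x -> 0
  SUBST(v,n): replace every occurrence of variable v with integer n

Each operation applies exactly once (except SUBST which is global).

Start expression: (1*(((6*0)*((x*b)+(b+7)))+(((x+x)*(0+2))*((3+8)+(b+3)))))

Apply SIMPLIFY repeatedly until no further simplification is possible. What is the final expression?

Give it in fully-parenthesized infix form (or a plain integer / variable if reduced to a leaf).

Answer: (((x+x)*2)*(11+(b+3)))

Derivation:
Start: (1*(((6*0)*((x*b)+(b+7)))+(((x+x)*(0+2))*((3+8)+(b+3)))))
Step 1: at root: (1*(((6*0)*((x*b)+(b+7)))+(((x+x)*(0+2))*((3+8)+(b+3))))) -> (((6*0)*((x*b)+(b+7)))+(((x+x)*(0+2))*((3+8)+(b+3)))); overall: (1*(((6*0)*((x*b)+(b+7)))+(((x+x)*(0+2))*((3+8)+(b+3))))) -> (((6*0)*((x*b)+(b+7)))+(((x+x)*(0+2))*((3+8)+(b+3))))
Step 2: at LL: (6*0) -> 0; overall: (((6*0)*((x*b)+(b+7)))+(((x+x)*(0+2))*((3+8)+(b+3)))) -> ((0*((x*b)+(b+7)))+(((x+x)*(0+2))*((3+8)+(b+3))))
Step 3: at L: (0*((x*b)+(b+7))) -> 0; overall: ((0*((x*b)+(b+7)))+(((x+x)*(0+2))*((3+8)+(b+3)))) -> (0+(((x+x)*(0+2))*((3+8)+(b+3))))
Step 4: at root: (0+(((x+x)*(0+2))*((3+8)+(b+3)))) -> (((x+x)*(0+2))*((3+8)+(b+3))); overall: (0+(((x+x)*(0+2))*((3+8)+(b+3)))) -> (((x+x)*(0+2))*((3+8)+(b+3)))
Step 5: at LR: (0+2) -> 2; overall: (((x+x)*(0+2))*((3+8)+(b+3))) -> (((x+x)*2)*((3+8)+(b+3)))
Step 6: at RL: (3+8) -> 11; overall: (((x+x)*2)*((3+8)+(b+3))) -> (((x+x)*2)*(11+(b+3)))
Fixed point: (((x+x)*2)*(11+(b+3)))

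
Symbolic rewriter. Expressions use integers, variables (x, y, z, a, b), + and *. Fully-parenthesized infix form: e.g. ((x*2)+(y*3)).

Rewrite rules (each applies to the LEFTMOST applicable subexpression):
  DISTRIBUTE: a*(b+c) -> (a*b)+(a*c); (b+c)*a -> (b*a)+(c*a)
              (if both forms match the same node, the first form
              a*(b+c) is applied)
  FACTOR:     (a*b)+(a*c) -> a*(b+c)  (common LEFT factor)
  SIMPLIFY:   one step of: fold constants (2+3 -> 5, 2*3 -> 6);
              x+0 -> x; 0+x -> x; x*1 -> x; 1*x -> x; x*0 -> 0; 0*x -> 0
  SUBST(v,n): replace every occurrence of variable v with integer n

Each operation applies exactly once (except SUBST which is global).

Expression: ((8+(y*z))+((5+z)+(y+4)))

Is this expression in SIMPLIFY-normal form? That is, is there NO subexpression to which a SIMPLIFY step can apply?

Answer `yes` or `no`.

Expression: ((8+(y*z))+((5+z)+(y+4)))
Scanning for simplifiable subexpressions (pre-order)...
  at root: ((8+(y*z))+((5+z)+(y+4))) (not simplifiable)
  at L: (8+(y*z)) (not simplifiable)
  at LR: (y*z) (not simplifiable)
  at R: ((5+z)+(y+4)) (not simplifiable)
  at RL: (5+z) (not simplifiable)
  at RR: (y+4) (not simplifiable)
Result: no simplifiable subexpression found -> normal form.

Answer: yes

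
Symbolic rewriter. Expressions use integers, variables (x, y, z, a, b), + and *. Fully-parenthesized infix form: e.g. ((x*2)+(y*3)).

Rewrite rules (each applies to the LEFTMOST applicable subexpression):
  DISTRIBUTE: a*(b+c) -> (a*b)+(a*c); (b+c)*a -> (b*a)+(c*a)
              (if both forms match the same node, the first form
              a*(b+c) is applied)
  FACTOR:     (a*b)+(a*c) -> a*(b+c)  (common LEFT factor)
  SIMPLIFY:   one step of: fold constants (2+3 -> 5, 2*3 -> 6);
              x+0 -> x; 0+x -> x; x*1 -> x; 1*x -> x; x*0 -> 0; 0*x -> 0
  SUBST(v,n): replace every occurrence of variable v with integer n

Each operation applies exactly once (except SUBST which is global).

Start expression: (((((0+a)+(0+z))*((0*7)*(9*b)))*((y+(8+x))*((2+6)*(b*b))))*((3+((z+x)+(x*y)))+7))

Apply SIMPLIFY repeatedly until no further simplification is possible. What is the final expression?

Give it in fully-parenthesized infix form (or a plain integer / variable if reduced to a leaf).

Start: (((((0+a)+(0+z))*((0*7)*(9*b)))*((y+(8+x))*((2+6)*(b*b))))*((3+((z+x)+(x*y)))+7))
Step 1: at LLLL: (0+a) -> a; overall: (((((0+a)+(0+z))*((0*7)*(9*b)))*((y+(8+x))*((2+6)*(b*b))))*((3+((z+x)+(x*y)))+7)) -> ((((a+(0+z))*((0*7)*(9*b)))*((y+(8+x))*((2+6)*(b*b))))*((3+((z+x)+(x*y)))+7))
Step 2: at LLLR: (0+z) -> z; overall: ((((a+(0+z))*((0*7)*(9*b)))*((y+(8+x))*((2+6)*(b*b))))*((3+((z+x)+(x*y)))+7)) -> ((((a+z)*((0*7)*(9*b)))*((y+(8+x))*((2+6)*(b*b))))*((3+((z+x)+(x*y)))+7))
Step 3: at LLRL: (0*7) -> 0; overall: ((((a+z)*((0*7)*(9*b)))*((y+(8+x))*((2+6)*(b*b))))*((3+((z+x)+(x*y)))+7)) -> ((((a+z)*(0*(9*b)))*((y+(8+x))*((2+6)*(b*b))))*((3+((z+x)+(x*y)))+7))
Step 4: at LLR: (0*(9*b)) -> 0; overall: ((((a+z)*(0*(9*b)))*((y+(8+x))*((2+6)*(b*b))))*((3+((z+x)+(x*y)))+7)) -> ((((a+z)*0)*((y+(8+x))*((2+6)*(b*b))))*((3+((z+x)+(x*y)))+7))
Step 5: at LL: ((a+z)*0) -> 0; overall: ((((a+z)*0)*((y+(8+x))*((2+6)*(b*b))))*((3+((z+x)+(x*y)))+7)) -> ((0*((y+(8+x))*((2+6)*(b*b))))*((3+((z+x)+(x*y)))+7))
Step 6: at L: (0*((y+(8+x))*((2+6)*(b*b)))) -> 0; overall: ((0*((y+(8+x))*((2+6)*(b*b))))*((3+((z+x)+(x*y)))+7)) -> (0*((3+((z+x)+(x*y)))+7))
Step 7: at root: (0*((3+((z+x)+(x*y)))+7)) -> 0; overall: (0*((3+((z+x)+(x*y)))+7)) -> 0
Fixed point: 0

Answer: 0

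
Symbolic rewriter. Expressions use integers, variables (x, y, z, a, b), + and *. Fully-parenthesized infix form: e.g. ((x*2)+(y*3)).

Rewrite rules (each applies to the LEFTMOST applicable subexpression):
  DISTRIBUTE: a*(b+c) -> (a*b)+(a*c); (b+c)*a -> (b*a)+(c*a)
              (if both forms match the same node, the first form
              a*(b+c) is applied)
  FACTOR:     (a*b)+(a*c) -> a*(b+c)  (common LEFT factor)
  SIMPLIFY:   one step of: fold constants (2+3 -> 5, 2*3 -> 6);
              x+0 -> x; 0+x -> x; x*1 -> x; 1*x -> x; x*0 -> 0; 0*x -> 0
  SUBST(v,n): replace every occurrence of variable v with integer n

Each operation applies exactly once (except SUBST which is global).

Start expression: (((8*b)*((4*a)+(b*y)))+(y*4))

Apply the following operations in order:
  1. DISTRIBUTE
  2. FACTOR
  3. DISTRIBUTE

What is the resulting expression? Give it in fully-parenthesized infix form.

Answer: ((((8*b)*(4*a))+((8*b)*(b*y)))+(y*4))

Derivation:
Start: (((8*b)*((4*a)+(b*y)))+(y*4))
Apply DISTRIBUTE at L (target: ((8*b)*((4*a)+(b*y)))): (((8*b)*((4*a)+(b*y)))+(y*4)) -> ((((8*b)*(4*a))+((8*b)*(b*y)))+(y*4))
Apply FACTOR at L (target: (((8*b)*(4*a))+((8*b)*(b*y)))): ((((8*b)*(4*a))+((8*b)*(b*y)))+(y*4)) -> (((8*b)*((4*a)+(b*y)))+(y*4))
Apply DISTRIBUTE at L (target: ((8*b)*((4*a)+(b*y)))): (((8*b)*((4*a)+(b*y)))+(y*4)) -> ((((8*b)*(4*a))+((8*b)*(b*y)))+(y*4))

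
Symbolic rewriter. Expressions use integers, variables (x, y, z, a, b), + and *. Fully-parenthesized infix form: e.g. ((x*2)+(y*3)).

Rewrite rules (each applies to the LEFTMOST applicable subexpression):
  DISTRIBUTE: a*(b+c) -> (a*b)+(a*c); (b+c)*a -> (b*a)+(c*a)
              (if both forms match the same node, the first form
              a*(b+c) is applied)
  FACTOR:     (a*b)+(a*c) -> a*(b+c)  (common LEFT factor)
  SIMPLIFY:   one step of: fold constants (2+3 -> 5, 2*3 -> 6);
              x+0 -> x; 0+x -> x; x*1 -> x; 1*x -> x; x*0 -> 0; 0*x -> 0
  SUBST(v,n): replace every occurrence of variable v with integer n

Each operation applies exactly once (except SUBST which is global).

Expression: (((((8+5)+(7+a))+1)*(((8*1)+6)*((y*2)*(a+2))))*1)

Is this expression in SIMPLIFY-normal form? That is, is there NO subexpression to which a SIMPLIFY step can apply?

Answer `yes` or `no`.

Expression: (((((8+5)+(7+a))+1)*(((8*1)+6)*((y*2)*(a+2))))*1)
Scanning for simplifiable subexpressions (pre-order)...
  at root: (((((8+5)+(7+a))+1)*(((8*1)+6)*((y*2)*(a+2))))*1) (SIMPLIFIABLE)
  at L: ((((8+5)+(7+a))+1)*(((8*1)+6)*((y*2)*(a+2)))) (not simplifiable)
  at LL: (((8+5)+(7+a))+1) (not simplifiable)
  at LLL: ((8+5)+(7+a)) (not simplifiable)
  at LLLL: (8+5) (SIMPLIFIABLE)
  at LLLR: (7+a) (not simplifiable)
  at LR: (((8*1)+6)*((y*2)*(a+2))) (not simplifiable)
  at LRL: ((8*1)+6) (not simplifiable)
  at LRLL: (8*1) (SIMPLIFIABLE)
  at LRR: ((y*2)*(a+2)) (not simplifiable)
  at LRRL: (y*2) (not simplifiable)
  at LRRR: (a+2) (not simplifiable)
Found simplifiable subexpr at path root: (((((8+5)+(7+a))+1)*(((8*1)+6)*((y*2)*(a+2))))*1)
One SIMPLIFY step would give: ((((8+5)+(7+a))+1)*(((8*1)+6)*((y*2)*(a+2))))
-> NOT in normal form.

Answer: no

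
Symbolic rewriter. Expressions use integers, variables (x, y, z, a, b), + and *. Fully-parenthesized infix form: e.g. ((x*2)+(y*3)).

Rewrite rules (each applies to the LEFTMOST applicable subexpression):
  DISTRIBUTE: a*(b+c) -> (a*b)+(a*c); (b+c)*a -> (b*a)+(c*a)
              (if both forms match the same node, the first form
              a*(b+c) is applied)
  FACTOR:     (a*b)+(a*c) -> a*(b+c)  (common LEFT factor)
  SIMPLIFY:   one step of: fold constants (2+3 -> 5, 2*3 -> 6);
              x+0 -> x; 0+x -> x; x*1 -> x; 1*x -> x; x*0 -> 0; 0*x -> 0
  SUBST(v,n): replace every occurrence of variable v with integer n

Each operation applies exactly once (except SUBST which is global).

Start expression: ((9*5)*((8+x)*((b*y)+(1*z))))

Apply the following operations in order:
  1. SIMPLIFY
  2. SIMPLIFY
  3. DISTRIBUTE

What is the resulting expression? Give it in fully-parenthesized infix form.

Start: ((9*5)*((8+x)*((b*y)+(1*z))))
Apply SIMPLIFY at L (target: (9*5)): ((9*5)*((8+x)*((b*y)+(1*z)))) -> (45*((8+x)*((b*y)+(1*z))))
Apply SIMPLIFY at RRR (target: (1*z)): (45*((8+x)*((b*y)+(1*z)))) -> (45*((8+x)*((b*y)+z)))
Apply DISTRIBUTE at R (target: ((8+x)*((b*y)+z))): (45*((8+x)*((b*y)+z))) -> (45*(((8+x)*(b*y))+((8+x)*z)))

Answer: (45*(((8+x)*(b*y))+((8+x)*z)))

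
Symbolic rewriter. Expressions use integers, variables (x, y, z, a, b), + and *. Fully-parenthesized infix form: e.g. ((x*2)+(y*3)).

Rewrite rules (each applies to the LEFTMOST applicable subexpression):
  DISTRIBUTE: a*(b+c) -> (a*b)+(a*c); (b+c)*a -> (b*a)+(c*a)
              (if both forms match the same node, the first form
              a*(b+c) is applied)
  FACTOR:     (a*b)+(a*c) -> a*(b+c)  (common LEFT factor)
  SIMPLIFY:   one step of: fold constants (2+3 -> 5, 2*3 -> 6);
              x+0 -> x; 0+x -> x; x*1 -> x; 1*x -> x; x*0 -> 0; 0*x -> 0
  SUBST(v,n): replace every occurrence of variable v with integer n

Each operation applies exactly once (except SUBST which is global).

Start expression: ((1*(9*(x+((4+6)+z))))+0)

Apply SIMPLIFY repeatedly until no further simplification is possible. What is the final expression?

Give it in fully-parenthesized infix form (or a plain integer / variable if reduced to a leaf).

Answer: (9*(x+(10+z)))

Derivation:
Start: ((1*(9*(x+((4+6)+z))))+0)
Step 1: at root: ((1*(9*(x+((4+6)+z))))+0) -> (1*(9*(x+((4+6)+z)))); overall: ((1*(9*(x+((4+6)+z))))+0) -> (1*(9*(x+((4+6)+z))))
Step 2: at root: (1*(9*(x+((4+6)+z)))) -> (9*(x+((4+6)+z))); overall: (1*(9*(x+((4+6)+z)))) -> (9*(x+((4+6)+z)))
Step 3: at RRL: (4+6) -> 10; overall: (9*(x+((4+6)+z))) -> (9*(x+(10+z)))
Fixed point: (9*(x+(10+z)))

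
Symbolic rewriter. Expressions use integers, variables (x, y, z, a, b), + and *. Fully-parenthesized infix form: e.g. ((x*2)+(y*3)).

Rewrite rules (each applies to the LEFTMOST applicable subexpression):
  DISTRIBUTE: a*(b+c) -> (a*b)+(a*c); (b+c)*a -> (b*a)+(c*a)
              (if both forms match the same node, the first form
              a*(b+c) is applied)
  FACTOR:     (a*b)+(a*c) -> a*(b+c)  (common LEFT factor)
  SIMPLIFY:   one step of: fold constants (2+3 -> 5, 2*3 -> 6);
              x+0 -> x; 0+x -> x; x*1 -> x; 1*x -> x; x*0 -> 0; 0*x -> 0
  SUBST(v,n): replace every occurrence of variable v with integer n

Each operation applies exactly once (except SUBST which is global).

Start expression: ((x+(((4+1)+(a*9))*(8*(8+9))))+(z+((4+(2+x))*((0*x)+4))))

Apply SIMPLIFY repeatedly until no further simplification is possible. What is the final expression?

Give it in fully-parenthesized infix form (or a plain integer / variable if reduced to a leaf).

Start: ((x+(((4+1)+(a*9))*(8*(8+9))))+(z+((4+(2+x))*((0*x)+4))))
Step 1: at LRLL: (4+1) -> 5; overall: ((x+(((4+1)+(a*9))*(8*(8+9))))+(z+((4+(2+x))*((0*x)+4)))) -> ((x+((5+(a*9))*(8*(8+9))))+(z+((4+(2+x))*((0*x)+4))))
Step 2: at LRRR: (8+9) -> 17; overall: ((x+((5+(a*9))*(8*(8+9))))+(z+((4+(2+x))*((0*x)+4)))) -> ((x+((5+(a*9))*(8*17)))+(z+((4+(2+x))*((0*x)+4))))
Step 3: at LRR: (8*17) -> 136; overall: ((x+((5+(a*9))*(8*17)))+(z+((4+(2+x))*((0*x)+4)))) -> ((x+((5+(a*9))*136))+(z+((4+(2+x))*((0*x)+4))))
Step 4: at RRRL: (0*x) -> 0; overall: ((x+((5+(a*9))*136))+(z+((4+(2+x))*((0*x)+4)))) -> ((x+((5+(a*9))*136))+(z+((4+(2+x))*(0+4))))
Step 5: at RRR: (0+4) -> 4; overall: ((x+((5+(a*9))*136))+(z+((4+(2+x))*(0+4)))) -> ((x+((5+(a*9))*136))+(z+((4+(2+x))*4)))
Fixed point: ((x+((5+(a*9))*136))+(z+((4+(2+x))*4)))

Answer: ((x+((5+(a*9))*136))+(z+((4+(2+x))*4)))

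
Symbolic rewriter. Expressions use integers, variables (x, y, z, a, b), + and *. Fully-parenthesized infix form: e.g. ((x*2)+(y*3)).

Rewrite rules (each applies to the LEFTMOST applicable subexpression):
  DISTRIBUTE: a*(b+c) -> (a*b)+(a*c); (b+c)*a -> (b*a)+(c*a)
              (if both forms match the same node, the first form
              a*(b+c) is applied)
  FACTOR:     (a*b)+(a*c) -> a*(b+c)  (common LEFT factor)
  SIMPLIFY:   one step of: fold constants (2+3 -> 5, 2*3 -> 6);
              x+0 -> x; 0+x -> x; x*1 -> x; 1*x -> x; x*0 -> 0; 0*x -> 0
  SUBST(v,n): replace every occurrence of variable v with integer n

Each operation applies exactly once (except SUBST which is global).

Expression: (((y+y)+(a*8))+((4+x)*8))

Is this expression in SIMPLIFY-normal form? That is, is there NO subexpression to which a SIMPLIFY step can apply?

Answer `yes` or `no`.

Answer: yes

Derivation:
Expression: (((y+y)+(a*8))+((4+x)*8))
Scanning for simplifiable subexpressions (pre-order)...
  at root: (((y+y)+(a*8))+((4+x)*8)) (not simplifiable)
  at L: ((y+y)+(a*8)) (not simplifiable)
  at LL: (y+y) (not simplifiable)
  at LR: (a*8) (not simplifiable)
  at R: ((4+x)*8) (not simplifiable)
  at RL: (4+x) (not simplifiable)
Result: no simplifiable subexpression found -> normal form.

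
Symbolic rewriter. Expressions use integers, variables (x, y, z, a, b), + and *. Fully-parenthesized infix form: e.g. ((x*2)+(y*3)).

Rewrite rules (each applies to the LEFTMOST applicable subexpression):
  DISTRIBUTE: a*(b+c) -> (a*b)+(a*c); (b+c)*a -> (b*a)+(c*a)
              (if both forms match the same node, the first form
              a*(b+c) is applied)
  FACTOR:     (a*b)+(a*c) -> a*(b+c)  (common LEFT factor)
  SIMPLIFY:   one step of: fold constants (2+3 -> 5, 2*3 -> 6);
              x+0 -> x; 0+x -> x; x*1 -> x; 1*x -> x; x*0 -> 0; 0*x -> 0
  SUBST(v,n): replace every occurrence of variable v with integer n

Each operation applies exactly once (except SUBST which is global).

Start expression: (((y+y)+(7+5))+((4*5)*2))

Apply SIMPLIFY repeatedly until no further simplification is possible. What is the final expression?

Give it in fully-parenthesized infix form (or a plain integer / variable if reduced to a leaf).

Start: (((y+y)+(7+5))+((4*5)*2))
Step 1: at LR: (7+5) -> 12; overall: (((y+y)+(7+5))+((4*5)*2)) -> (((y+y)+12)+((4*5)*2))
Step 2: at RL: (4*5) -> 20; overall: (((y+y)+12)+((4*5)*2)) -> (((y+y)+12)+(20*2))
Step 3: at R: (20*2) -> 40; overall: (((y+y)+12)+(20*2)) -> (((y+y)+12)+40)
Fixed point: (((y+y)+12)+40)

Answer: (((y+y)+12)+40)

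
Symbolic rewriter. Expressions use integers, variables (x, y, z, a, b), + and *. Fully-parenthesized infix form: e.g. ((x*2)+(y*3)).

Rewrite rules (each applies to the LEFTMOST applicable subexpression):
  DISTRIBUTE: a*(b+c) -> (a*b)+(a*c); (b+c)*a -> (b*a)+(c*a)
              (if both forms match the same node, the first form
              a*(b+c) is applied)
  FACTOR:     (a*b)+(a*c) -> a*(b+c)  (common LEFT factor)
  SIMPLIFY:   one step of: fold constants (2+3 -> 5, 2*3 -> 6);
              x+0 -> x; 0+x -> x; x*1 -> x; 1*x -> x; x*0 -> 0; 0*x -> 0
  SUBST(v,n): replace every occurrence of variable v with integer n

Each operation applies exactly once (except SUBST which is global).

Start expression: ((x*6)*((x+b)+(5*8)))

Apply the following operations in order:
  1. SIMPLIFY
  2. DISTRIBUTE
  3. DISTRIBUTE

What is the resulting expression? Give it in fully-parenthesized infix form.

Start: ((x*6)*((x+b)+(5*8)))
Apply SIMPLIFY at RR (target: (5*8)): ((x*6)*((x+b)+(5*8))) -> ((x*6)*((x+b)+40))
Apply DISTRIBUTE at root (target: ((x*6)*((x+b)+40))): ((x*6)*((x+b)+40)) -> (((x*6)*(x+b))+((x*6)*40))
Apply DISTRIBUTE at L (target: ((x*6)*(x+b))): (((x*6)*(x+b))+((x*6)*40)) -> ((((x*6)*x)+((x*6)*b))+((x*6)*40))

Answer: ((((x*6)*x)+((x*6)*b))+((x*6)*40))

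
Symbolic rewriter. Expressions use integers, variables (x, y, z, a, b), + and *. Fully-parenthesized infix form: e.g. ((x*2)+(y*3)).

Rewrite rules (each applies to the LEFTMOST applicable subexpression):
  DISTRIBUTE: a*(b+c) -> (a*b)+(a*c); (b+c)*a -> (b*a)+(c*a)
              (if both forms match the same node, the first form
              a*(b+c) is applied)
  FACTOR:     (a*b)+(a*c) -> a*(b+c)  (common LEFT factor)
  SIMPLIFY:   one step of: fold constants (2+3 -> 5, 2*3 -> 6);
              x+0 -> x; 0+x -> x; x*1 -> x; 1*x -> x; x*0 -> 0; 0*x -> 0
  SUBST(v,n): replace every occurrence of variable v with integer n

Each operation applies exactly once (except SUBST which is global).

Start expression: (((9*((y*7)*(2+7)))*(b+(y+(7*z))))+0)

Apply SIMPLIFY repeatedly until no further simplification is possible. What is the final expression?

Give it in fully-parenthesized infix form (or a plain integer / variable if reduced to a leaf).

Start: (((9*((y*7)*(2+7)))*(b+(y+(7*z))))+0)
Step 1: at root: (((9*((y*7)*(2+7)))*(b+(y+(7*z))))+0) -> ((9*((y*7)*(2+7)))*(b+(y+(7*z)))); overall: (((9*((y*7)*(2+7)))*(b+(y+(7*z))))+0) -> ((9*((y*7)*(2+7)))*(b+(y+(7*z))))
Step 2: at LRR: (2+7) -> 9; overall: ((9*((y*7)*(2+7)))*(b+(y+(7*z)))) -> ((9*((y*7)*9))*(b+(y+(7*z))))
Fixed point: ((9*((y*7)*9))*(b+(y+(7*z))))

Answer: ((9*((y*7)*9))*(b+(y+(7*z))))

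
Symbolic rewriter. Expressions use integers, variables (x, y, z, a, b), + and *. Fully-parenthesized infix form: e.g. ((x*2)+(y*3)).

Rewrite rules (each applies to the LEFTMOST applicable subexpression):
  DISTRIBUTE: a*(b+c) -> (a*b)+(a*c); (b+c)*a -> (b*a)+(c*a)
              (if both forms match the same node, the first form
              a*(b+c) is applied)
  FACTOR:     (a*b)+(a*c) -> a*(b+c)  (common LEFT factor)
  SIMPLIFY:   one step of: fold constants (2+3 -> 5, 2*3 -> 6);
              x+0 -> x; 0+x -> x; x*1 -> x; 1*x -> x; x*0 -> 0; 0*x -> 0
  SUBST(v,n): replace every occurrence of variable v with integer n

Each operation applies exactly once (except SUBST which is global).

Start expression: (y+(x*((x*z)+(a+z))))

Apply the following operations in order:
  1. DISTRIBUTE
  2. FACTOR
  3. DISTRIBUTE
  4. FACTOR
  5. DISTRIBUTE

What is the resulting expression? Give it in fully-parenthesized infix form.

Answer: (y+((x*(x*z))+(x*(a+z))))

Derivation:
Start: (y+(x*((x*z)+(a+z))))
Apply DISTRIBUTE at R (target: (x*((x*z)+(a+z)))): (y+(x*((x*z)+(a+z)))) -> (y+((x*(x*z))+(x*(a+z))))
Apply FACTOR at R (target: ((x*(x*z))+(x*(a+z)))): (y+((x*(x*z))+(x*(a+z)))) -> (y+(x*((x*z)+(a+z))))
Apply DISTRIBUTE at R (target: (x*((x*z)+(a+z)))): (y+(x*((x*z)+(a+z)))) -> (y+((x*(x*z))+(x*(a+z))))
Apply FACTOR at R (target: ((x*(x*z))+(x*(a+z)))): (y+((x*(x*z))+(x*(a+z)))) -> (y+(x*((x*z)+(a+z))))
Apply DISTRIBUTE at R (target: (x*((x*z)+(a+z)))): (y+(x*((x*z)+(a+z)))) -> (y+((x*(x*z))+(x*(a+z))))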